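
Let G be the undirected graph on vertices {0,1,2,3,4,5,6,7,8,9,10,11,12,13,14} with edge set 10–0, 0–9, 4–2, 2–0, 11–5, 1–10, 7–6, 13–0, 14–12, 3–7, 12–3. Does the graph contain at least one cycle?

No

The graph has 15 vertices, 11 edges, and 4 connected components.
Since 11 = 15 - 4, the graph is a forest and contains no cycle.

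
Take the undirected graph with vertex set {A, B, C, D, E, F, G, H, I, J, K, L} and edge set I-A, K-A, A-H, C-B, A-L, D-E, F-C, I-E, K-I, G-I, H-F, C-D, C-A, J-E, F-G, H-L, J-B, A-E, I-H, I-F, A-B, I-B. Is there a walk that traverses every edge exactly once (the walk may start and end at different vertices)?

Degrees: A:7, B:4, C:4, D:2, E:4, F:4, G:2, H:4, I:7, J:2, K:2, L:2
Odd-degree vertices: A, I (2 total).
With 2 odd-degree vertices and all edges in one connected piece, an Eulerian trail exists (from A to I).

Yes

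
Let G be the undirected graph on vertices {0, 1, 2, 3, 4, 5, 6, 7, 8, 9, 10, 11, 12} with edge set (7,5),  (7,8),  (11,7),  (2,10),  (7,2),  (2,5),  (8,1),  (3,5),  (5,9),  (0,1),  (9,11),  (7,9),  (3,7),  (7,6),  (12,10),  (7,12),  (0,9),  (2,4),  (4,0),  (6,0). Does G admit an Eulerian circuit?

Yes

Degrees: 0:4, 1:2, 2:4, 3:2, 4:2, 5:4, 6:2, 7:8, 8:2, 9:4, 10:2, 11:2, 12:2
Every vertex has even degree and the edges form a single connected piece, so an Eulerian circuit exists.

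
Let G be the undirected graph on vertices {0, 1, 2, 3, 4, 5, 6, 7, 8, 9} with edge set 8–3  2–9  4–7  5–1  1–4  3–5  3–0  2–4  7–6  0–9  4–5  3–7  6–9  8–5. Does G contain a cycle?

The graph has 10 vertices, 14 edges, and 1 connected component.
Since 14 > 10 - 1, a cycle must exist; for instance 7-4-5-8-3-7.

Yes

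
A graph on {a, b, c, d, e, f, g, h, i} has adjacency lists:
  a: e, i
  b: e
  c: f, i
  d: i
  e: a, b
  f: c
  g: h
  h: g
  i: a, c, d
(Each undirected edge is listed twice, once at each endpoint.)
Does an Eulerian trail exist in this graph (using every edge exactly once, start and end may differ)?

Degrees: a:2, b:1, c:2, d:1, e:2, f:1, g:1, h:1, i:3
Odd-degree vertices: b, d, f, g, h, i (6 total).
With 6 odd-degree vertices (more than two), no single trail can use every edge.

No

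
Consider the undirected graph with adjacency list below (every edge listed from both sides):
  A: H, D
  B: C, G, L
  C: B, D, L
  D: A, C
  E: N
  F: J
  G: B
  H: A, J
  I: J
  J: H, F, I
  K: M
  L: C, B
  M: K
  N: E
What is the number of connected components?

Component: {E, N}
Component: {K, M}
Component: {A, B, C, D, F, G, H, I, J, L}

3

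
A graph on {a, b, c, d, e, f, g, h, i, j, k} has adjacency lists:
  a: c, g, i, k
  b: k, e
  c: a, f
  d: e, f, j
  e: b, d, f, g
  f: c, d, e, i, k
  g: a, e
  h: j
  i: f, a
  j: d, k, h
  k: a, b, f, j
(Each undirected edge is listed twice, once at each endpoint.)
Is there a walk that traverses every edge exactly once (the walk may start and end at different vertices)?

No

Degrees: a:4, b:2, c:2, d:3, e:4, f:5, g:2, h:1, i:2, j:3, k:4
Odd-degree vertices: d, f, h, j (4 total).
With 4 odd-degree vertices (more than two), no single trail can use every edge.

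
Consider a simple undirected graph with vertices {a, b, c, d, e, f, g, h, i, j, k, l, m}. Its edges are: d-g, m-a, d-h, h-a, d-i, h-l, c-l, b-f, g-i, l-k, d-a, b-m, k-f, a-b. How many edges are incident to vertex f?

2

Neighbors of f: b, k.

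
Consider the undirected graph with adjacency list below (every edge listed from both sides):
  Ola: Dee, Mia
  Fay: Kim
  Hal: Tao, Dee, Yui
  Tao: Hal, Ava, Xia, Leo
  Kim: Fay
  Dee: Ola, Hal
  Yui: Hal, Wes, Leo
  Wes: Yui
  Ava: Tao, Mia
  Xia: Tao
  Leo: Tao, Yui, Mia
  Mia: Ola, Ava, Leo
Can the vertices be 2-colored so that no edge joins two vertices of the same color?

Color {Tao, Kim, Dee, Yui, Mia} black and {Ola, Fay, Hal, Wes, Ava, Xia, Leo} white. No edge joins two same-colored vertices, so the graph is bipartite.

Yes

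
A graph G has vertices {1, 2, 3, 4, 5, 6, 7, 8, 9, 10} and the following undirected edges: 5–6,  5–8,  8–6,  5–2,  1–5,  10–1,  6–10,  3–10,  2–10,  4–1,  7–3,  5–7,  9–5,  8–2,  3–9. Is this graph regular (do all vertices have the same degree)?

No

Degrees: 1:3, 2:3, 3:3, 4:1, 5:6, 6:3, 7:2, 8:3, 9:2, 10:4
Degrees are not all equal (e.g. deg(4)=1 but deg(5)=6); not regular.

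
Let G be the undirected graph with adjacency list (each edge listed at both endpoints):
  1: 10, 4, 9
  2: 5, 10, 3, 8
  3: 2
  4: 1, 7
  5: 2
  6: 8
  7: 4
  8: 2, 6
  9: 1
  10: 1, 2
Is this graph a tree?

The graph has 10 vertices and 9 edges.
It is connected with exactly 9 edges, hence acyclic — it is a tree.

Yes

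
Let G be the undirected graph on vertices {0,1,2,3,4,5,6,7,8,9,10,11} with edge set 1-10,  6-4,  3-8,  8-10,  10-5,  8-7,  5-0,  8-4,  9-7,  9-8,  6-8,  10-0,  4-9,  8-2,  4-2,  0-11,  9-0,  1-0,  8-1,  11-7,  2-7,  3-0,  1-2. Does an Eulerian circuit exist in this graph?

Degrees: 0:6, 1:4, 2:4, 3:2, 4:4, 5:2, 6:2, 7:4, 8:8, 9:4, 10:4, 11:2
Every vertex has even degree and the edges form a single connected piece, so an Eulerian circuit exists.

Yes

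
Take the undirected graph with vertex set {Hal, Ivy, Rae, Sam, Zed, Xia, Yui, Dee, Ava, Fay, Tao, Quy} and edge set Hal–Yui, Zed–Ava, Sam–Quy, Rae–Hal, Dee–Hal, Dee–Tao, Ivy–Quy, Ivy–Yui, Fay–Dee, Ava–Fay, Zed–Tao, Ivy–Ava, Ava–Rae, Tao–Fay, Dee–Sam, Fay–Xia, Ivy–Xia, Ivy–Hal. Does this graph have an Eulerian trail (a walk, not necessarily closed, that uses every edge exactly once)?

Yes

Degrees: Hal:4, Ivy:5, Rae:2, Sam:2, Zed:2, Xia:2, Yui:2, Dee:4, Ava:4, Fay:4, Tao:3, Quy:2
Odd-degree vertices: Ivy, Tao (2 total).
The non-isolated vertices are connected and exactly 2 have odd degree, so an Eulerian trail exists (from Ivy to Tao).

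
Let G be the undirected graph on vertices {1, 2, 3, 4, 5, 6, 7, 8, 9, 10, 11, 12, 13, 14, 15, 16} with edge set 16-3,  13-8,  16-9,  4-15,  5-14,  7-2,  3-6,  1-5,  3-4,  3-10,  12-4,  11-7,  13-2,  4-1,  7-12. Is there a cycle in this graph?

No

|V| = 16, |E| = 15, number of components = 1.
A forest on 16 vertices with 1 component has exactly 15 edges, which matches — so no cycle.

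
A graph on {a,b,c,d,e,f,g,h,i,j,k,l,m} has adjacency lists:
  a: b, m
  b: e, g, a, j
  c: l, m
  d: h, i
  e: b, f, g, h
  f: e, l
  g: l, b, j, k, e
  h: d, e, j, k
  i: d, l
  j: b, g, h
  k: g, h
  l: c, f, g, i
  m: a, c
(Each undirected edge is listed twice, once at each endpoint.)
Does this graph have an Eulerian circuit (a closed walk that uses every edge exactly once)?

Degrees: a:2, b:4, c:2, d:2, e:4, f:2, g:5, h:4, i:2, j:3, k:2, l:4, m:2
Vertices with odd degree: g, j. An Eulerian circuit requires all degrees even.

No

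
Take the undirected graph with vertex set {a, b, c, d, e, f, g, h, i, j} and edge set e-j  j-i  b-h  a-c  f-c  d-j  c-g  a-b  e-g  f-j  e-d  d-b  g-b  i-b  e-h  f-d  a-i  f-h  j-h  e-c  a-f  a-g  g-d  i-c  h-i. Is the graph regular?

Degrees: a:5, b:5, c:5, d:5, e:5, f:5, g:5, h:5, i:5, j:5
All degrees equal 5; the graph is regular.

Yes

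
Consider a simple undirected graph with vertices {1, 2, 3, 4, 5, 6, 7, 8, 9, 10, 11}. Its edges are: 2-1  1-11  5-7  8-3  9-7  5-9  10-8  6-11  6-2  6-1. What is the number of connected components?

Component: {4}
Component: {3, 8, 10}
Component: {5, 7, 9}
Component: {1, 2, 6, 11}

4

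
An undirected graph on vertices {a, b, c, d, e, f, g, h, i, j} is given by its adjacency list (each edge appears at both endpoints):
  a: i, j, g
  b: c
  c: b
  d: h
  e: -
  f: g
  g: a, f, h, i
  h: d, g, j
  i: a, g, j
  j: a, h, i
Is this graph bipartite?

i-a-j-i is an odd cycle (length 3), and a bipartite graph can contain only even cycles.

No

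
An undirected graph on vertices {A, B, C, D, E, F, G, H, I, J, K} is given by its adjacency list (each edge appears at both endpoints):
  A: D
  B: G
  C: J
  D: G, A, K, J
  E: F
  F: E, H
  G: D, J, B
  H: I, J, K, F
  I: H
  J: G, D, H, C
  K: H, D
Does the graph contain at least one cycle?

Yes

|V| = 11, |E| = 12, number of components = 1.
One cycle is D-J-H-K-D.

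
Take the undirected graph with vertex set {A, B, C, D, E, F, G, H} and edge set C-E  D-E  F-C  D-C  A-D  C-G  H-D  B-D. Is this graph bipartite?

No

E-C-D-E is an odd cycle (length 3), and a bipartite graph can contain only even cycles.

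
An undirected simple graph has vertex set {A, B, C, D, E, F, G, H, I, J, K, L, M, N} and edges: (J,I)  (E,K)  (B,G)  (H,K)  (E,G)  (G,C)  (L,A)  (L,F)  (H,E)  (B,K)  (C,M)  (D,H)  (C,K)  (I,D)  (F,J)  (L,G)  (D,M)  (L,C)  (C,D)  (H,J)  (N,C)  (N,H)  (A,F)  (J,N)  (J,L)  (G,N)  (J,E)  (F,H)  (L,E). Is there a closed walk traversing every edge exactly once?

Degrees: A:2, B:2, C:6, D:4, E:5, F:4, G:5, H:6, I:2, J:6, K:4, L:6, M:2, N:4
E, G have odd degree; an Eulerian circuit needs every degree to be even, so none exists.

No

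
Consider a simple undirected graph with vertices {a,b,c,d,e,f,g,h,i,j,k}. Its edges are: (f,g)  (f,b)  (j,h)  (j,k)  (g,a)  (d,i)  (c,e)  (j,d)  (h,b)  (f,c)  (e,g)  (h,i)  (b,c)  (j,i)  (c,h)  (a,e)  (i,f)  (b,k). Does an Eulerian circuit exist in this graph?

Degrees: a:2, b:4, c:4, d:2, e:3, f:4, g:3, h:4, i:4, j:4, k:2
Vertices with odd degree: e, g. An Eulerian circuit requires all degrees even.

No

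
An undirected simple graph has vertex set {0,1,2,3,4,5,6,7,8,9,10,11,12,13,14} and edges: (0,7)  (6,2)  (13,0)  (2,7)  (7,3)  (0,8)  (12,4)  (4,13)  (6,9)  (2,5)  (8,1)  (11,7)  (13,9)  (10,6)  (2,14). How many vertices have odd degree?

Degrees: 0:3, 1:1, 2:4, 3:1, 4:2, 5:1, 6:3, 7:4, 8:2, 9:2, 10:1, 11:1, 12:1, 13:3, 14:1
Odd-degree vertices: 0, 1, 3, 5, 6, 10, 11, 12, 13, 14.

10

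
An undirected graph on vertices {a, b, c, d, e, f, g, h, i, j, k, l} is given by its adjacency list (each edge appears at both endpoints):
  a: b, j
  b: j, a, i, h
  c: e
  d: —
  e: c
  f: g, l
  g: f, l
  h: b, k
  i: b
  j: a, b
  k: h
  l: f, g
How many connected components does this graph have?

4

Component: {d}
Component: {c, e}
Component: {f, g, l}
Component: {a, b, h, i, j, k}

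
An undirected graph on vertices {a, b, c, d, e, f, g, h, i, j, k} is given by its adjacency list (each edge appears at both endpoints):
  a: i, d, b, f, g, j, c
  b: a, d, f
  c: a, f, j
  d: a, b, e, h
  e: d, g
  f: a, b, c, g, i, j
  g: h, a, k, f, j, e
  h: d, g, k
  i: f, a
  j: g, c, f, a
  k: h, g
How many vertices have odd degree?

Degrees: a:7, b:3, c:3, d:4, e:2, f:6, g:6, h:3, i:2, j:4, k:2
Odd-degree vertices: a, b, c, h.

4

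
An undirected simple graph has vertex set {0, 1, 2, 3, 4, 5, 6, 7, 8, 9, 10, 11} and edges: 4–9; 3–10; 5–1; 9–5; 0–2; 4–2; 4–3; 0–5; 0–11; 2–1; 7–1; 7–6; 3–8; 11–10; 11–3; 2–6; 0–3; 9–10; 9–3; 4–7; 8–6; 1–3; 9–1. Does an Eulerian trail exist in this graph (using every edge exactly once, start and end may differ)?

Degrees: 0:4, 1:5, 2:4, 3:7, 4:4, 5:3, 6:3, 7:3, 8:2, 9:5, 10:3, 11:3
Odd-degree vertices: 1, 3, 5, 6, 7, 9, 10, 11 (8 total).
An Eulerian trail requires 0 or 2 odd-degree vertices; here there are 8.

No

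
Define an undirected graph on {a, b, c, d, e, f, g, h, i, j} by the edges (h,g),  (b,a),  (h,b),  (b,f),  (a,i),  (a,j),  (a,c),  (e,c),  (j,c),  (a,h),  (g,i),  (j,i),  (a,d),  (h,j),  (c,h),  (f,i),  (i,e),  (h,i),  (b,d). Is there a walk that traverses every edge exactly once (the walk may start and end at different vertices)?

Degrees: a:6, b:4, c:4, d:2, e:2, f:2, g:2, h:6, i:6, j:4
Odd-degree vertices: none (0 total).
The non-isolated vertices are connected and exactly 0 have odd degree, so an Eulerian trail exists.

Yes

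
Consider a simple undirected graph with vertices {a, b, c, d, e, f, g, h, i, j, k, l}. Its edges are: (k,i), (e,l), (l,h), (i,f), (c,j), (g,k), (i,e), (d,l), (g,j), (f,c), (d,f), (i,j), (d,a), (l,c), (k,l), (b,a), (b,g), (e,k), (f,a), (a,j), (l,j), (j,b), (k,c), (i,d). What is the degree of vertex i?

Neighbors of i: d, e, f, j, k.

5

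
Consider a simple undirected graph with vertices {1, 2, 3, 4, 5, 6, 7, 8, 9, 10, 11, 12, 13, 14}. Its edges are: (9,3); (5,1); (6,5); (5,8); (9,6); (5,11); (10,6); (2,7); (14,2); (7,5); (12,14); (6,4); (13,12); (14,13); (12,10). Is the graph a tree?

No

|V| = 14, |E| = 15.
Connected but with 15 > 13 edges, so it has a cycle and is not a tree.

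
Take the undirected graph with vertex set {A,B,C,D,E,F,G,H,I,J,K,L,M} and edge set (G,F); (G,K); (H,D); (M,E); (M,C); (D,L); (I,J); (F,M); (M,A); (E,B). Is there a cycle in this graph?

The graph has 13 vertices, 10 edges, and 3 connected components.
Since 10 = 13 - 3, the graph is a forest and contains no cycle.

No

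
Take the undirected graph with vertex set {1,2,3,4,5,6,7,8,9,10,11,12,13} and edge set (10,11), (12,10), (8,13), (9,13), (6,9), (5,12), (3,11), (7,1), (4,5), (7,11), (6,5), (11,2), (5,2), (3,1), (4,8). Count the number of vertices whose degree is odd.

0

Degrees: 1:2, 2:2, 3:2, 4:2, 5:4, 6:2, 7:2, 8:2, 9:2, 10:2, 11:4, 12:2, 13:2
Odd-degree vertices: none.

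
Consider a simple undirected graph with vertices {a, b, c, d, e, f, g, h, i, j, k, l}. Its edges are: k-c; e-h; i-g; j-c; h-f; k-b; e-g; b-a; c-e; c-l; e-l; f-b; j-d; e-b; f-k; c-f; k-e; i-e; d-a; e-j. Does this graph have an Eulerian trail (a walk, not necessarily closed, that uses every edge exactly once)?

Yes

Degrees: a:2, b:4, c:5, d:2, e:8, f:4, g:2, h:2, i:2, j:3, k:4, l:2
Odd-degree vertices: c, j (2 total).
With 2 odd-degree vertices and all edges in one connected piece, an Eulerian trail exists (from c to j).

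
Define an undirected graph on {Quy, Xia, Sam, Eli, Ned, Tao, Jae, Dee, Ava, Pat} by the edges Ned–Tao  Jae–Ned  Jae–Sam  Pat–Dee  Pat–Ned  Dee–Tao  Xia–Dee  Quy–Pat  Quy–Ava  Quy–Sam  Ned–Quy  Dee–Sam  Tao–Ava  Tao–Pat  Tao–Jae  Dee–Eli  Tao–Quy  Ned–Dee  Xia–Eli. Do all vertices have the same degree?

Degrees: Quy:5, Xia:2, Sam:3, Eli:2, Ned:5, Tao:6, Jae:3, Dee:6, Ava:2, Pat:4
Vertex Xia has degree 2 while Tao has degree 6, so the graph is not regular.

No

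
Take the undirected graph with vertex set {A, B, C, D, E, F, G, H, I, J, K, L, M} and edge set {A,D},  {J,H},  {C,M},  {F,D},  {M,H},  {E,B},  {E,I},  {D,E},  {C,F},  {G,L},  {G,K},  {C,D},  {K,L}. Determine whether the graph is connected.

Component: {G, K, L}
Component: {A, B, C, D, E, F, H, I, J, M}
No edge joins these 2 groups, so the graph is disconnected.

No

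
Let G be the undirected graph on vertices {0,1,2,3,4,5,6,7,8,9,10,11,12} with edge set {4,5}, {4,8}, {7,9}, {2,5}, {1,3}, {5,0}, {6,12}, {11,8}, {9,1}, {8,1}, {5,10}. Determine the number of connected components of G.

Component: {6, 12}
Component: {0, 1, 2, 3, 4, 5, 7, 8, 9, 10, 11}

2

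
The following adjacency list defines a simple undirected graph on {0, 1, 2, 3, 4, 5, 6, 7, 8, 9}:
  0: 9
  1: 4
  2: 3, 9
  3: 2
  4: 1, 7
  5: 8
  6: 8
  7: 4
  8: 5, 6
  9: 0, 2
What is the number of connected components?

3

Component: {1, 4, 7}
Component: {5, 6, 8}
Component: {0, 2, 3, 9}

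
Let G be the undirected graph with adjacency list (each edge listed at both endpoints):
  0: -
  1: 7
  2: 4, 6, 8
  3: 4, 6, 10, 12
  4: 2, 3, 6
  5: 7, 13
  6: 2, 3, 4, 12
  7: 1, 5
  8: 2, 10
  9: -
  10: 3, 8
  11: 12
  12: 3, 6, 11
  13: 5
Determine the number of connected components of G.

Component: {0}
Component: {9}
Component: {1, 5, 7, 13}
Component: {2, 3, 4, 6, 8, 10, 11, 12}

4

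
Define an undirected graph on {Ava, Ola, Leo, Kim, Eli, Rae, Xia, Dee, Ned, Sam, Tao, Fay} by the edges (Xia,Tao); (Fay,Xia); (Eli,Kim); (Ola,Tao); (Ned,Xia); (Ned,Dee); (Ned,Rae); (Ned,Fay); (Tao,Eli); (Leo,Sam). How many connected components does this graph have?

3

Component: {Ava}
Component: {Leo, Sam}
Component: {Ola, Kim, Eli, Rae, Xia, Dee, Ned, Tao, Fay}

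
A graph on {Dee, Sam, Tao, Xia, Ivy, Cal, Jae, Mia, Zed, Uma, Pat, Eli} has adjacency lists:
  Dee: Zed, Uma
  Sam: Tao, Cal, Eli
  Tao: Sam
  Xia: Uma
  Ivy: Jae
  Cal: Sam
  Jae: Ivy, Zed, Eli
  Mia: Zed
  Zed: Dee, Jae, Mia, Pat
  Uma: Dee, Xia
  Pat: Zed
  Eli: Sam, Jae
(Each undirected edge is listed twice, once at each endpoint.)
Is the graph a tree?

Yes

|V| = 12, |E| = 11.
Connected and |E| = |V| - 1, which characterizes a tree.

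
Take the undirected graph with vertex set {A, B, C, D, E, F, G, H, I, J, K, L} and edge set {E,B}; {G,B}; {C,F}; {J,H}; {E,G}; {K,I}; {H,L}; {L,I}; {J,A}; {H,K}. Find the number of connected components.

Component: {D}
Component: {C, F}
Component: {B, E, G}
Component: {A, H, I, J, K, L}

4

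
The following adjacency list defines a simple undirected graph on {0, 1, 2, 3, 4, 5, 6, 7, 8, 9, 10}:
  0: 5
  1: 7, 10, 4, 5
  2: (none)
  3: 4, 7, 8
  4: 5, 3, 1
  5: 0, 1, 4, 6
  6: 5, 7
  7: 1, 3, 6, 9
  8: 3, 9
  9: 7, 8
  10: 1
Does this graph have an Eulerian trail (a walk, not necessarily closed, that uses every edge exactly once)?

Degrees: 0:1, 1:4, 2:0, 3:3, 4:3, 5:4, 6:2, 7:4, 8:2, 9:2, 10:1
Odd-degree vertices: 0, 3, 4, 10 (4 total).
With 4 odd-degree vertices (more than two), no single trail can use every edge.

No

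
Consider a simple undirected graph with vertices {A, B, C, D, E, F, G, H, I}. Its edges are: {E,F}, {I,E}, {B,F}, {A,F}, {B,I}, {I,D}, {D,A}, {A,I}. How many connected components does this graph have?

Component: {C}
Component: {G}
Component: {H}
Component: {A, B, D, E, F, I}

4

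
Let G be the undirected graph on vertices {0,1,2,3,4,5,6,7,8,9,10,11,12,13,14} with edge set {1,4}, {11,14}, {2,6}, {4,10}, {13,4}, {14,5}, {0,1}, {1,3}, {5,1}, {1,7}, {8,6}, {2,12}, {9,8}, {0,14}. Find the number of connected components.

2

Component: {2, 6, 8, 9, 12}
Component: {0, 1, 3, 4, 5, 7, 10, 11, 13, 14}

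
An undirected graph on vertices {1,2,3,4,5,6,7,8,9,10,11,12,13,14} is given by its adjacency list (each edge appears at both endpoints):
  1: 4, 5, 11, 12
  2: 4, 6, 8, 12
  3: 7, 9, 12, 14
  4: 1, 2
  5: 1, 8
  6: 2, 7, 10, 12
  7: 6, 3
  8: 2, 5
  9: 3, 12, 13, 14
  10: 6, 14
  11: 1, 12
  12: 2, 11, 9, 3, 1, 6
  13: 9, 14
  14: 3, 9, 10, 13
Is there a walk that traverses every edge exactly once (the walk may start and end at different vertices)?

Degrees: 1:4, 2:4, 3:4, 4:2, 5:2, 6:4, 7:2, 8:2, 9:4, 10:2, 11:2, 12:6, 13:2, 14:4
Odd-degree vertices: none (0 total).
With 0 odd-degree vertices and all edges in one connected piece, an Eulerian trail exists.

Yes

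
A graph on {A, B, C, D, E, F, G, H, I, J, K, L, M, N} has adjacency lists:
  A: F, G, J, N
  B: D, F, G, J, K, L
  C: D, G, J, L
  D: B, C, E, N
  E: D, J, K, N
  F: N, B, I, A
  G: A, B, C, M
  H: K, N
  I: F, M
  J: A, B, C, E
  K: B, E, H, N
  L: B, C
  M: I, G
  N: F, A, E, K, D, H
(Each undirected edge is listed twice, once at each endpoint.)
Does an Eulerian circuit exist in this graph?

Degrees: A:4, B:6, C:4, D:4, E:4, F:4, G:4, H:2, I:2, J:4, K:4, L:2, M:2, N:6
Every vertex has even degree and the edges form a single connected piece, so an Eulerian circuit exists.

Yes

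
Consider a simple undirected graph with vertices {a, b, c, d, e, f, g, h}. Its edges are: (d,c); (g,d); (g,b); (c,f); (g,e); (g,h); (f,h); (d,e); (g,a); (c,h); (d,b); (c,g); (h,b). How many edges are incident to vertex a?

1

Neighbors of a: g.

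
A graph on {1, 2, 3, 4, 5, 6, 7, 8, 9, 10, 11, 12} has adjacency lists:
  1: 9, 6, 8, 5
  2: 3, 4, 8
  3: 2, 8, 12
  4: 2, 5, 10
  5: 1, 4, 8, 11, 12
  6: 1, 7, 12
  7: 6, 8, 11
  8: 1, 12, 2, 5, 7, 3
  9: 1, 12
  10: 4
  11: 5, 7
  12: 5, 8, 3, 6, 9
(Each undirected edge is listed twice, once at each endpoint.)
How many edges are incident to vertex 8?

6

Neighbors of 8: 1, 2, 3, 5, 7, 12.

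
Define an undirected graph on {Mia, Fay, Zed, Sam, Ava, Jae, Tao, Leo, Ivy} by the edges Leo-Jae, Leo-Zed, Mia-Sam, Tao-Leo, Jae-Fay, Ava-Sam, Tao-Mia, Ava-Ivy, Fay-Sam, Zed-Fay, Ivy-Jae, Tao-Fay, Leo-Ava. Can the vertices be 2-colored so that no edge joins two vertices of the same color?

No

The cycle Jae-Fay-Sam-Ava-Ivy-Jae has length 5, which is odd, so the graph is not bipartite.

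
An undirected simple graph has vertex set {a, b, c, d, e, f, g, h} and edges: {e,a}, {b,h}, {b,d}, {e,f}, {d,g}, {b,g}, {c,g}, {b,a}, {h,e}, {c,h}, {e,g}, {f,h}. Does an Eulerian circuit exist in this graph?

Degrees: a:2, b:4, c:2, d:2, e:4, f:2, g:4, h:4
All degrees are even and the non-isolated vertices are connected — an Eulerian circuit exists.

Yes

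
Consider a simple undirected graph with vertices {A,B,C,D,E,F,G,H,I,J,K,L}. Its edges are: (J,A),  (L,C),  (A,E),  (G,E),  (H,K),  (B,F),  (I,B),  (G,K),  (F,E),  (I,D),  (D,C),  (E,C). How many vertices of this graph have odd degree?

4

Degrees: A:2, B:2, C:3, D:2, E:4, F:2, G:2, H:1, I:2, J:1, K:2, L:1
Odd-degree vertices: C, H, J, L.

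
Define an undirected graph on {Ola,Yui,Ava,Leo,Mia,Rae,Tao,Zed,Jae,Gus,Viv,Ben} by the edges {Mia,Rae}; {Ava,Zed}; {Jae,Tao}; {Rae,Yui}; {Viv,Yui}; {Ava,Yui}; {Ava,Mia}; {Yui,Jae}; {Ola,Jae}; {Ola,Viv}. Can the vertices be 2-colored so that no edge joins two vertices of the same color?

Partition the vertices as {Ava, Leo, Rae, Jae, Gus, Viv, Ben} vs {Ola, Yui, Mia, Tao, Zed}. Each listed edge has one endpoint in each part, so the graph is bipartite.

Yes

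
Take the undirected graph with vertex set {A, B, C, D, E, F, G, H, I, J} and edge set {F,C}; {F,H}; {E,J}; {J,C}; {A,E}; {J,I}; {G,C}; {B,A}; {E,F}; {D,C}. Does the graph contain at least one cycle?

|V| = 10, |E| = 10, number of components = 1.
One cycle is E-J-C-F-E.

Yes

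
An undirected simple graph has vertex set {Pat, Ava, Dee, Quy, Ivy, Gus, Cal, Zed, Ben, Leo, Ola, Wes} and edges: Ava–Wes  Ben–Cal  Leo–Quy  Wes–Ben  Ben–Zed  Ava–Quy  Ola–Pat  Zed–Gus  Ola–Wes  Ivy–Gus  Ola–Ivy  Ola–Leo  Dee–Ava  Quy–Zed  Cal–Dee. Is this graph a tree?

No

|V| = 12, |E| = 15.
Connected but with 15 > 11 edges, so it has a cycle and is not a tree.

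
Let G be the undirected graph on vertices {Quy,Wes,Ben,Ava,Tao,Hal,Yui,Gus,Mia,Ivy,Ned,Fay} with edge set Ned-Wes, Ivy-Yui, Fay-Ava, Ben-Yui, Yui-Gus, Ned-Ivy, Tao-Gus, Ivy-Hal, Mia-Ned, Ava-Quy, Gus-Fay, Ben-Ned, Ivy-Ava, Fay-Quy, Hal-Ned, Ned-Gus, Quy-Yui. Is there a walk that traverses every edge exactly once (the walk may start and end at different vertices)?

No

Degrees: Quy:3, Wes:1, Ben:2, Ava:3, Tao:1, Hal:2, Yui:4, Gus:4, Mia:1, Ivy:4, Ned:6, Fay:3
Odd-degree vertices: Quy, Wes, Ava, Tao, Mia, Fay (6 total).
With 6 odd-degree vertices (more than two), no single trail can use every edge.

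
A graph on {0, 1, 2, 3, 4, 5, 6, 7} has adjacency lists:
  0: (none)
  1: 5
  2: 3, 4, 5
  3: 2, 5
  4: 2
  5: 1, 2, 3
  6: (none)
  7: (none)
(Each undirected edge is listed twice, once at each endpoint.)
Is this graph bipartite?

No

The cycle 3-2-5-3 has length 3, which is odd, so the graph is not bipartite.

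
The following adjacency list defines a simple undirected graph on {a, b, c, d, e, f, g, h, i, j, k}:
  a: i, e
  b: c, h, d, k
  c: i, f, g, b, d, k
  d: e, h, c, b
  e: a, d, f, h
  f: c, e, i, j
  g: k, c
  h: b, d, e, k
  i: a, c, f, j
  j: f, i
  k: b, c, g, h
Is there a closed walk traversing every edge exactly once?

Degrees: a:2, b:4, c:6, d:4, e:4, f:4, g:2, h:4, i:4, j:2, k:4
Every vertex has even degree and the edges form a single connected piece, so an Eulerian circuit exists.

Yes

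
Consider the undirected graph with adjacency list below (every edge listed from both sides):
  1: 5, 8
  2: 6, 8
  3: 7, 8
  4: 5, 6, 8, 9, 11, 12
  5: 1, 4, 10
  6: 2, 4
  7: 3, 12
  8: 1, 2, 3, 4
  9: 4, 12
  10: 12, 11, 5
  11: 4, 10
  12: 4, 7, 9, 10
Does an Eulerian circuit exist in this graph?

Degrees: 1:2, 2:2, 3:2, 4:6, 5:3, 6:2, 7:2, 8:4, 9:2, 10:3, 11:2, 12:4
Vertices with odd degree: 5, 10. An Eulerian circuit requires all degrees even.

No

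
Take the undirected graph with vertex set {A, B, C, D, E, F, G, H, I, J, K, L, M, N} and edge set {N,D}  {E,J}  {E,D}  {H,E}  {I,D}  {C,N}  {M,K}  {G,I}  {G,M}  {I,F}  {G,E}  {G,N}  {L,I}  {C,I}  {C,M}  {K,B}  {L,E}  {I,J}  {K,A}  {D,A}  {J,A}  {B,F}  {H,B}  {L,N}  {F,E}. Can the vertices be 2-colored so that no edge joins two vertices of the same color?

Yes

Partition the vertices as {C, D, F, G, H, J, K, L} vs {A, B, E, I, M, N}. Each listed edge has one endpoint in each part, so the graph is bipartite.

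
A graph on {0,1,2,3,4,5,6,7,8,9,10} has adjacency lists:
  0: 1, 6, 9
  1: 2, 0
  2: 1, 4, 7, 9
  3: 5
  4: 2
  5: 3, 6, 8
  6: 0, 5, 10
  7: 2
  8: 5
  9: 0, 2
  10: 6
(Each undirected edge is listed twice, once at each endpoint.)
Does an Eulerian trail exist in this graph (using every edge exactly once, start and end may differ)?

Degrees: 0:3, 1:2, 2:4, 3:1, 4:1, 5:3, 6:3, 7:1, 8:1, 9:2, 10:1
Odd-degree vertices: 0, 3, 4, 5, 6, 7, 8, 10 (8 total).
With 8 odd-degree vertices (more than two), no single trail can use every edge.

No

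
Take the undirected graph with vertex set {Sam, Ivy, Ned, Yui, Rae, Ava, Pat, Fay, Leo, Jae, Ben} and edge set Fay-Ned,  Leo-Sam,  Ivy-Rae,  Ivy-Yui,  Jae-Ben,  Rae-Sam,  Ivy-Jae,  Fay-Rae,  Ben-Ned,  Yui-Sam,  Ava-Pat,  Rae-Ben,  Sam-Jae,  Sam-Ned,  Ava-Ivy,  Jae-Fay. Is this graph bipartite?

Color {Ned, Yui, Rae, Ava, Leo, Jae} black and {Sam, Ivy, Pat, Fay, Ben} white. No edge joins two same-colored vertices, so the graph is bipartite.

Yes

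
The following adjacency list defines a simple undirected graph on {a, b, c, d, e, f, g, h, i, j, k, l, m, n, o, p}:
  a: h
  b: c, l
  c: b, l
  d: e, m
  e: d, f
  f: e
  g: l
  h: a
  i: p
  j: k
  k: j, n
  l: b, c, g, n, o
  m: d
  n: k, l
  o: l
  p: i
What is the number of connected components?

4

Component: {a, h}
Component: {i, p}
Component: {d, e, f, m}
Component: {b, c, g, j, k, l, n, o}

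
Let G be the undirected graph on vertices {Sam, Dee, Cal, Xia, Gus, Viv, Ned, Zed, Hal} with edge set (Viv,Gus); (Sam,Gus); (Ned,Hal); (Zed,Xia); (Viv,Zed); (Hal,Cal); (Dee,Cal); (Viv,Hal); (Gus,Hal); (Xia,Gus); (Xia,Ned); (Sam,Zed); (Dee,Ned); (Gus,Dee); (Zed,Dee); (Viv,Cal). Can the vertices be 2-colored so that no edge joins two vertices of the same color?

Cal-Viv-Hal-Cal is an odd cycle (length 3), and a bipartite graph can contain only even cycles.

No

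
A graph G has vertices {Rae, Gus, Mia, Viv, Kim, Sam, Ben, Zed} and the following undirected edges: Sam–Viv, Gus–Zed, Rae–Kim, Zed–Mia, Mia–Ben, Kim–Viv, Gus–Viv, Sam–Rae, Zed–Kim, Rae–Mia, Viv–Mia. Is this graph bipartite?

Yes

Partition the vertices as {Gus, Mia, Kim, Sam} vs {Rae, Viv, Ben, Zed}. Each listed edge has one endpoint in each part, so the graph is bipartite.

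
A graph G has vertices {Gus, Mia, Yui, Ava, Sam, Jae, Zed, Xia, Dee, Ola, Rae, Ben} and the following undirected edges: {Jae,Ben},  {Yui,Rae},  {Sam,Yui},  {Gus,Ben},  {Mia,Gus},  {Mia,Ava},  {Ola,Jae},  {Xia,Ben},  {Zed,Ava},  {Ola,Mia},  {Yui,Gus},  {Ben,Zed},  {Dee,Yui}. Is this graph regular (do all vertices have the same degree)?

No

Degrees: Gus:3, Mia:3, Yui:4, Ava:2, Sam:1, Jae:2, Zed:2, Xia:1, Dee:1, Ola:2, Rae:1, Ben:4
Vertex Sam has degree 1 while Yui has degree 4, so the graph is not regular.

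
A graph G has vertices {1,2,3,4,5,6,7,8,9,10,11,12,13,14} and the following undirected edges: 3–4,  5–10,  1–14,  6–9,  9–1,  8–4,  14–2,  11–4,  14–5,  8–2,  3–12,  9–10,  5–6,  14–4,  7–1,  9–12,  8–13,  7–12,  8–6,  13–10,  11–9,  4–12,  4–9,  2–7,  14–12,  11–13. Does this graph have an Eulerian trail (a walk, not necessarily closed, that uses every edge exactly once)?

No

Degrees: 1:3, 2:3, 3:2, 4:6, 5:3, 6:3, 7:3, 8:4, 9:6, 10:3, 11:3, 12:5, 13:3, 14:5
Odd-degree vertices: 1, 2, 5, 6, 7, 10, 11, 12, 13, 14 (10 total).
An Eulerian trail requires 0 or 2 odd-degree vertices; here there are 10.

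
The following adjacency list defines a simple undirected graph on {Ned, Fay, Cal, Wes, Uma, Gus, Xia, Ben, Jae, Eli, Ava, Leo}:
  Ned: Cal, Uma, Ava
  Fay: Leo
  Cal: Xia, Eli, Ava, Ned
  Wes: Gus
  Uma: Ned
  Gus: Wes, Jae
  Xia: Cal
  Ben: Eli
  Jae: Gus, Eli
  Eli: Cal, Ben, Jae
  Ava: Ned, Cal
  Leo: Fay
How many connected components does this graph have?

Component: {Fay, Leo}
Component: {Ned, Cal, Wes, Uma, Gus, Xia, Ben, Jae, Eli, Ava}

2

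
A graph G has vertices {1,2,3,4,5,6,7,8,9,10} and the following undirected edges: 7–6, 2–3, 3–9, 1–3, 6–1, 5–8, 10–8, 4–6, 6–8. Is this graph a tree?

Yes

The graph has 10 vertices and 9 edges.
It is connected with exactly 9 edges, hence acyclic — it is a tree.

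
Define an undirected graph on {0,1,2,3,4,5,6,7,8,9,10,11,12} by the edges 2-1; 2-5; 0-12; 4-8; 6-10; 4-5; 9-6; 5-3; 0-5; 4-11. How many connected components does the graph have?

Component: {7}
Component: {6, 9, 10}
Component: {0, 1, 2, 3, 4, 5, 8, 11, 12}

3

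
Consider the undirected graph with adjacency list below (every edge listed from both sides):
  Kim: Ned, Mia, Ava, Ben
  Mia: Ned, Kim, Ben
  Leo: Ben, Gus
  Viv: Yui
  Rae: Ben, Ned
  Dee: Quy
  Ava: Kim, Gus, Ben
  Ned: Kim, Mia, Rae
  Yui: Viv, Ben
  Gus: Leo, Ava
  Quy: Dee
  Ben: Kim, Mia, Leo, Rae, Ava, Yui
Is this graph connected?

No

Component: {Dee, Quy}
Component: {Kim, Mia, Leo, Viv, Rae, Ava, Ned, Yui, Gus, Ben}
There are 2 separate components, so the graph is not connected.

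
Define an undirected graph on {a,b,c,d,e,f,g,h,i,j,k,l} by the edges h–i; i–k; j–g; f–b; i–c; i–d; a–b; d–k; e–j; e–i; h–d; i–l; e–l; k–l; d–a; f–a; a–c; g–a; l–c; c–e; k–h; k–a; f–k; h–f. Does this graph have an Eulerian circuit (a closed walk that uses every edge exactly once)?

Yes

Degrees: a:6, b:2, c:4, d:4, e:4, f:4, g:2, h:4, i:6, j:2, k:6, l:4
Every vertex has even degree and the edges form a single connected piece, so an Eulerian circuit exists.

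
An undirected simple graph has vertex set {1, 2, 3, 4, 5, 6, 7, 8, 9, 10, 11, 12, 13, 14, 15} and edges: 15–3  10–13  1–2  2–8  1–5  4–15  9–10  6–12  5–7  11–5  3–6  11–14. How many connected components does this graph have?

Component: {9, 10, 13}
Component: {3, 4, 6, 12, 15}
Component: {1, 2, 5, 7, 8, 11, 14}

3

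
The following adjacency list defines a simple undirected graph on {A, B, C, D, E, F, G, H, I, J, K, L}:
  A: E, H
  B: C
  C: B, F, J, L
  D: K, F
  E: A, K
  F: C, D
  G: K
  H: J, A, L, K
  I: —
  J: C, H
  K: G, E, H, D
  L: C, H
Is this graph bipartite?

Yes

Partition the vertices as {C, D, E, G, H, I} vs {A, B, F, J, K, L}. Each listed edge has one endpoint in each part, so the graph is bipartite.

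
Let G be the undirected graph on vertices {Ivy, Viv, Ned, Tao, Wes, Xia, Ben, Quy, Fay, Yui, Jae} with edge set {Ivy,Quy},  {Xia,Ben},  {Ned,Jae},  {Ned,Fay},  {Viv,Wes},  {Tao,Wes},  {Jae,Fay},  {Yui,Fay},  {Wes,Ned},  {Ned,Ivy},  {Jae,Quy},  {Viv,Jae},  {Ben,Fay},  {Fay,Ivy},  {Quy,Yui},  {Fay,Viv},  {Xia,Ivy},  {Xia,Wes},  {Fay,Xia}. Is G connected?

Starting from Ivy and exploring outward reaches every vertex (Ivy, Fay, Quy, Ned, Xia, Ben, Yui, Jae, Viv, Wes, Tao); the graph is connected.

Yes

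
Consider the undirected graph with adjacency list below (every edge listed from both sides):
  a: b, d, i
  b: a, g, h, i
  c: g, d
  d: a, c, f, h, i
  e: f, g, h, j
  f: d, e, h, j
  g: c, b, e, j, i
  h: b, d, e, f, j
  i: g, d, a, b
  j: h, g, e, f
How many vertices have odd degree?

Degrees: a:3, b:4, c:2, d:5, e:4, f:4, g:5, h:5, i:4, j:4
Odd-degree vertices: a, d, g, h.

4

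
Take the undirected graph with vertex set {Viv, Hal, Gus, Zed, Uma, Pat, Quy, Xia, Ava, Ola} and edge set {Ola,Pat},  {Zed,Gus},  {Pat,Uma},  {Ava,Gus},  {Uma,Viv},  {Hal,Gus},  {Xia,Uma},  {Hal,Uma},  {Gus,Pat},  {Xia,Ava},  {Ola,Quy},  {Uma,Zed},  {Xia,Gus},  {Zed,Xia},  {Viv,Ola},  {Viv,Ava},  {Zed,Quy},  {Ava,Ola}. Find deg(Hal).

Neighbors of Hal: Gus, Uma.

2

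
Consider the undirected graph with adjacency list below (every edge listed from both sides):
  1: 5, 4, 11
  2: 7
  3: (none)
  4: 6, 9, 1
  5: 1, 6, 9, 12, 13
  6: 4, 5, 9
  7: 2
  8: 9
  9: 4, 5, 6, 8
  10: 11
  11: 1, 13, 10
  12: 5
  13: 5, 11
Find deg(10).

Neighbors of 10: 11.

1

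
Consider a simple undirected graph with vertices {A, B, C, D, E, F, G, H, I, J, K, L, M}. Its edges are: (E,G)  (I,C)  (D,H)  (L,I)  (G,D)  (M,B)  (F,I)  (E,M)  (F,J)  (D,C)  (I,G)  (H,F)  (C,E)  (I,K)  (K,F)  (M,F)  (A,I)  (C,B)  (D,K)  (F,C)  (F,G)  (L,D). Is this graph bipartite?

The cycle F-I-C-F has length 3, which is odd, so the graph is not bipartite.

No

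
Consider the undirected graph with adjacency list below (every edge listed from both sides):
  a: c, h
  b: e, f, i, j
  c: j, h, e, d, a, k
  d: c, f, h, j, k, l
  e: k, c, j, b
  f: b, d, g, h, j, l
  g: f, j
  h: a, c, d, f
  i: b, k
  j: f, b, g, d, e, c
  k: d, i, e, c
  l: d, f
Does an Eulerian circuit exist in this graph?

Yes

Degrees: a:2, b:4, c:6, d:6, e:4, f:6, g:2, h:4, i:2, j:6, k:4, l:2
Every vertex has even degree and the edges form a single connected piece, so an Eulerian circuit exists.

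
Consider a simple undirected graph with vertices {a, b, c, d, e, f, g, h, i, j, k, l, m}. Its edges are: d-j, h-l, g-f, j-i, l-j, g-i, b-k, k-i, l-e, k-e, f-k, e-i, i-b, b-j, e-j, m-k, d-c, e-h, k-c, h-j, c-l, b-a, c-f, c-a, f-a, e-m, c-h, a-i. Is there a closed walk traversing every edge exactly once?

Degrees: a:4, b:4, c:6, d:2, e:6, f:4, g:2, h:4, i:6, j:6, k:6, l:4, m:2
Every vertex has even degree and the edges form a single connected piece, so an Eulerian circuit exists.

Yes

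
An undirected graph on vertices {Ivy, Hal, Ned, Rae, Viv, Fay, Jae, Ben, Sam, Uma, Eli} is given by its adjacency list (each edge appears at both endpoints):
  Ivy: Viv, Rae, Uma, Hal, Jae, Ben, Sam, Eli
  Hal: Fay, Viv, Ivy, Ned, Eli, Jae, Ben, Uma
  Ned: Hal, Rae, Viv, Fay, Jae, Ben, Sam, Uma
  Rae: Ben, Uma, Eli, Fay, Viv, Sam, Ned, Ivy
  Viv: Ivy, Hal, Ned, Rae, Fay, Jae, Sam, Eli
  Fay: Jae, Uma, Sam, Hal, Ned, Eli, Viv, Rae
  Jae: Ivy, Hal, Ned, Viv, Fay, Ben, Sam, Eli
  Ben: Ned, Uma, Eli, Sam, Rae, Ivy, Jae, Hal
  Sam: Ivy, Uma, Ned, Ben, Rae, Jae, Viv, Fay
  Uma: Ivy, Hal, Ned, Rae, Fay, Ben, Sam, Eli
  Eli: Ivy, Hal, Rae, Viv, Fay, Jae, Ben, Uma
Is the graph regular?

Degrees: Ivy:8, Hal:8, Ned:8, Rae:8, Viv:8, Fay:8, Jae:8, Ben:8, Sam:8, Uma:8, Eli:8
All degrees equal 8; the graph is regular.

Yes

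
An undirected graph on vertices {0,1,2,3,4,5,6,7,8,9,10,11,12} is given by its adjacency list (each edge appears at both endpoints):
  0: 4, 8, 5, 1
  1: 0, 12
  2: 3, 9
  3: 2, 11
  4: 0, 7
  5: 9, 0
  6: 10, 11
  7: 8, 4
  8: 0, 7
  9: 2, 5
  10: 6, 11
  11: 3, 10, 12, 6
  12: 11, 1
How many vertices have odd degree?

Degrees: 0:4, 1:2, 2:2, 3:2, 4:2, 5:2, 6:2, 7:2, 8:2, 9:2, 10:2, 11:4, 12:2
Odd-degree vertices: none.

0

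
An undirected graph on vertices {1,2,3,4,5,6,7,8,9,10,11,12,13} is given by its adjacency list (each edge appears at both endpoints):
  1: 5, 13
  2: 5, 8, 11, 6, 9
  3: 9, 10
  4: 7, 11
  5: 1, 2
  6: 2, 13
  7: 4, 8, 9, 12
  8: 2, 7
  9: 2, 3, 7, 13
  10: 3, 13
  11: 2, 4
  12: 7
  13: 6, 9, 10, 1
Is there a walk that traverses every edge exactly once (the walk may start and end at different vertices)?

Degrees: 1:2, 2:5, 3:2, 4:2, 5:2, 6:2, 7:4, 8:2, 9:4, 10:2, 11:2, 12:1, 13:4
Odd-degree vertices: 2, 12 (2 total).
The non-isolated vertices are connected and exactly 2 have odd degree, so an Eulerian trail exists (from 2 to 12).

Yes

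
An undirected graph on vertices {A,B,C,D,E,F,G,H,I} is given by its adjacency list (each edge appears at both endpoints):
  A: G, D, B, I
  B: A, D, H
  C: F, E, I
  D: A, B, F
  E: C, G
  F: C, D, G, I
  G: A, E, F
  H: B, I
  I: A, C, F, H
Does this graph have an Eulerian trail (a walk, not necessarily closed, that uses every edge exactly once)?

No

Degrees: A:4, B:3, C:3, D:3, E:2, F:4, G:3, H:2, I:4
Odd-degree vertices: B, C, D, G (4 total).
An Eulerian trail requires 0 or 2 odd-degree vertices; here there are 4.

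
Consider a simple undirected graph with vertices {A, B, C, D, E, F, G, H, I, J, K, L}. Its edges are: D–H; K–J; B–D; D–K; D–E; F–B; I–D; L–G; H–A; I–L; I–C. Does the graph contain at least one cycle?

No

|V| = 12, |E| = 11, number of components = 1.
A forest on 12 vertices with 1 component has exactly 11 edges, which matches — so no cycle.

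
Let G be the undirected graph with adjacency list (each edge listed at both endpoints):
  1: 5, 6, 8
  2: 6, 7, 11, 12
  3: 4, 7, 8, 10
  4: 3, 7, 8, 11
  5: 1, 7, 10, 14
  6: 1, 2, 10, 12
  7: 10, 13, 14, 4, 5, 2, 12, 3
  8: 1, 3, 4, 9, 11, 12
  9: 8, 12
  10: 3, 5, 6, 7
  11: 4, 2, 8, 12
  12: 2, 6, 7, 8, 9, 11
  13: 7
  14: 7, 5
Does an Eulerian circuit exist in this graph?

Degrees: 1:3, 2:4, 3:4, 4:4, 5:4, 6:4, 7:8, 8:6, 9:2, 10:4, 11:4, 12:6, 13:1, 14:2
Vertices with odd degree: 1, 13. An Eulerian circuit requires all degrees even.

No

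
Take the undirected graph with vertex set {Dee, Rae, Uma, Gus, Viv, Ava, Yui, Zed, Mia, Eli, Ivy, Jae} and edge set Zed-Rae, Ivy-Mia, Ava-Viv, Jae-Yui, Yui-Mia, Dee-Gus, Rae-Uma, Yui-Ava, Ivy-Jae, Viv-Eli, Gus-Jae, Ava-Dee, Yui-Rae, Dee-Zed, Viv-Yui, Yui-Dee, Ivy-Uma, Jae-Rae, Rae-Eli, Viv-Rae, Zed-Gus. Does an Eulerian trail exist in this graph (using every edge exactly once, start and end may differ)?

Degrees: Dee:4, Rae:6, Uma:2, Gus:3, Viv:4, Ava:3, Yui:6, Zed:3, Mia:2, Eli:2, Ivy:3, Jae:4
Odd-degree vertices: Gus, Ava, Zed, Ivy (4 total).
An Eulerian trail requires 0 or 2 odd-degree vertices; here there are 4.

No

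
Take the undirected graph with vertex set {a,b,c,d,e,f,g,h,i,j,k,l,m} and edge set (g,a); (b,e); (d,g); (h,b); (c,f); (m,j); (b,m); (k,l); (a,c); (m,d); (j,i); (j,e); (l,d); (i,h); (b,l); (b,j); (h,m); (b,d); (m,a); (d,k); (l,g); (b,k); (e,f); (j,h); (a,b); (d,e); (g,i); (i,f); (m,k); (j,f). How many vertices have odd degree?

Degrees: a:4, b:8, c:2, d:6, e:4, f:4, g:4, h:4, i:4, j:6, k:4, l:4, m:6
Odd-degree vertices: none.

0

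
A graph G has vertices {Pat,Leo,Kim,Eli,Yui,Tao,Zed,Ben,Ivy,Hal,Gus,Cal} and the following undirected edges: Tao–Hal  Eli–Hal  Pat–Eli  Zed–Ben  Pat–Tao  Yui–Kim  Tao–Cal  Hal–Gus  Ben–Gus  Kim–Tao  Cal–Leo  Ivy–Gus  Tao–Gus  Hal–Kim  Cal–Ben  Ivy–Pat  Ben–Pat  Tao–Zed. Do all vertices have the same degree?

Degrees: Pat:4, Leo:1, Kim:3, Eli:2, Yui:1, Tao:6, Zed:2, Ben:4, Ivy:2, Hal:4, Gus:4, Cal:3
Vertex Leo has degree 1 while Tao has degree 6, so the graph is not regular.

No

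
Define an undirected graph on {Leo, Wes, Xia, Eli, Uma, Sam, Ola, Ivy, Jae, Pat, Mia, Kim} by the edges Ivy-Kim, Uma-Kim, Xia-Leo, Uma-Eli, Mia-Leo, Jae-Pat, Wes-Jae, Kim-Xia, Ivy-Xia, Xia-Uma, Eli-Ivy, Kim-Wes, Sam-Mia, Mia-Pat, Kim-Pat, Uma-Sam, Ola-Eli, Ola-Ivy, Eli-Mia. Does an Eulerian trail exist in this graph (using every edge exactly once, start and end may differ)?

Yes

Degrees: Leo:2, Wes:2, Xia:4, Eli:4, Uma:4, Sam:2, Ola:2, Ivy:4, Jae:2, Pat:3, Mia:4, Kim:5
Odd-degree vertices: Pat, Kim (2 total).
The non-isolated vertices are connected and exactly 2 have odd degree, so an Eulerian trail exists (from Pat to Kim).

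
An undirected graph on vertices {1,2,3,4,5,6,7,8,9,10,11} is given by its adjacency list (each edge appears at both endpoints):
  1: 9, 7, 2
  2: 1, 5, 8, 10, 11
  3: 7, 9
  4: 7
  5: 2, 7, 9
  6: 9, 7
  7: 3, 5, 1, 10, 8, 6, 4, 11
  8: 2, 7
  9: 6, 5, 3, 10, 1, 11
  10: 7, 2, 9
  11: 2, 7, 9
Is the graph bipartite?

Yes

A valid 2-coloring puts {2, 7, 9} on one side and {1, 3, 4, 5, 6, 8, 10, 11} on the other; every edge crosses between the two sides.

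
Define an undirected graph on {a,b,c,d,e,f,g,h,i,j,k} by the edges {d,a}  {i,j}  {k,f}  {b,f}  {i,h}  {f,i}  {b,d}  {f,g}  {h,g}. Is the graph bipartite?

Yes

Color {c, d, e, f, h, j} black and {a, b, g, i, k} white. No edge joins two same-colored vertices, so the graph is bipartite.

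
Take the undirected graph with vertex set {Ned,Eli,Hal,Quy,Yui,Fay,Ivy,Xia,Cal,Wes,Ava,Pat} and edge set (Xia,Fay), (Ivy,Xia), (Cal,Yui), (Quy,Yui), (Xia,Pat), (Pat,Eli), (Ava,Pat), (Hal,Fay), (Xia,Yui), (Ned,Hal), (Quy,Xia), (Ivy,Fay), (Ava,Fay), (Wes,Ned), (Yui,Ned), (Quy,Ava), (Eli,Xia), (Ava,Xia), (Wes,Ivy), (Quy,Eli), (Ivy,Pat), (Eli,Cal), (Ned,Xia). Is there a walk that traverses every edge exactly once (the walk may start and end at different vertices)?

Degrees: Ned:4, Eli:4, Hal:2, Quy:4, Yui:4, Fay:4, Ivy:4, Xia:8, Cal:2, Wes:2, Ava:4, Pat:4
Odd-degree vertices: none (0 total).
The non-isolated vertices are connected and exactly 0 have odd degree, so an Eulerian trail exists.

Yes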